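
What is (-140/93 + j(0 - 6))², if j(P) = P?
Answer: 487204/8649 ≈ 56.331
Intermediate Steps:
(-140/93 + j(0 - 6))² = (-140/93 + (0 - 6))² = (-140*1/93 - 6)² = (-140/93 - 6)² = (-698/93)² = 487204/8649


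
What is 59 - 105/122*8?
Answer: 3179/61 ≈ 52.115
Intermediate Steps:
59 - 105/122*8 = 59 - 420/61 = 3179/61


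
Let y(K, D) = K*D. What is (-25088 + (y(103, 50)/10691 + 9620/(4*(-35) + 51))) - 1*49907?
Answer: -71460056575/951499 ≈ -75103.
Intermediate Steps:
y(K, D) = D*K
(-25088 + (y(103, 50)/10691 + 9620/(4*(-35) + 51))) - 1*49907 = (-25088 + ((50*103)/10691 + 9620/(4*(-35) + 51))) - 1*49907 = (-25088 + (5150*(1/10691) + 9620/(-140 + 51))) - 49907 = (-25088 + (5150/10691 + 9620/(-89))) - 49907 = (-25088 + (5150/10691 + 9620*(-1/89))) - 49907 = (-25088 + (5150/10691 - 9620/89)) - 49907 = (-25088 - 102389070/951499) - 49907 = -23973595982/951499 - 49907 = -71460056575/951499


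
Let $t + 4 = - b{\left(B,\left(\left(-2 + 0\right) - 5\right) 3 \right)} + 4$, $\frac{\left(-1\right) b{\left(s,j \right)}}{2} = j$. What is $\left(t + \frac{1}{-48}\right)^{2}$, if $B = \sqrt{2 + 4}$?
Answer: $\frac{4068289}{2304} \approx 1765.8$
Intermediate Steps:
$B = \sqrt{6} \approx 2.4495$
$b{\left(s,j \right)} = - 2 j$
$t = -42$ ($t = -4 + \left(- \left(-2\right) \left(\left(-2 + 0\right) - 5\right) 3 + 4\right) = -4 + \left(- \left(-2\right) \left(-2 - 5\right) 3 + 4\right) = -4 + \left(- \left(-2\right) \left(\left(-7\right) 3\right) + 4\right) = -4 + \left(- \left(-2\right) \left(-21\right) + 4\right) = -4 + \left(\left(-1\right) 42 + 4\right) = -4 + \left(-42 + 4\right) = -4 - 38 = -42$)
$\left(t + \frac{1}{-48}\right)^{2} = \left(-42 + \frac{1}{-48}\right)^{2} = \left(-42 - \frac{1}{48}\right)^{2} = \left(- \frac{2017}{48}\right)^{2} = \frac{4068289}{2304}$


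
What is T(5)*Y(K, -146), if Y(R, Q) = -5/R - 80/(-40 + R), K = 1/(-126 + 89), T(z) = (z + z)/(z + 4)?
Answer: 923150/4443 ≈ 207.78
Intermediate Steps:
T(z) = 2*z/(4 + z) (T(z) = (2*z)/(4 + z) = 2*z/(4 + z))
K = -1/37 (K = 1/(-37) = -1/37 ≈ -0.027027)
Y(R, Q) = -80/(-40 + R) - 5/R
T(5)*Y(K, -146) = (2*5/(4 + 5))*(5*(40 - 17*(-1/37))/((-1/37)*(-40 - 1/37))) = (2*5/9)*(5*(-37)*(40 + 17/37)/(-1481/37)) = (2*5*(⅑))*(5*(-37)*(-37/1481)*(1497/37)) = (10/9)*(276945/1481) = 923150/4443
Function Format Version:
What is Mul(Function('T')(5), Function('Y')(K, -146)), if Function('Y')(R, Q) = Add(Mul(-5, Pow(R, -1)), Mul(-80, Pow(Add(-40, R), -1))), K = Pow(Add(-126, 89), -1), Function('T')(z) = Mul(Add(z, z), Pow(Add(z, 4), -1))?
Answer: Rational(923150, 4443) ≈ 207.78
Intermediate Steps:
Function('T')(z) = Mul(2, z, Pow(Add(4, z), -1)) (Function('T')(z) = Mul(Mul(2, z), Pow(Add(4, z), -1)) = Mul(2, z, Pow(Add(4, z), -1)))
K = Rational(-1, 37) (K = Pow(-37, -1) = Rational(-1, 37) ≈ -0.027027)
Function('Y')(R, Q) = Add(Mul(-80, Pow(Add(-40, R), -1)), Mul(-5, Pow(R, -1)))
Mul(Function('T')(5), Function('Y')(K, -146)) = Mul(Mul(2, 5, Pow(Add(4, 5), -1)), Mul(5, Pow(Rational(-1, 37), -1), Pow(Add(-40, Rational(-1, 37)), -1), Add(40, Mul(-17, Rational(-1, 37))))) = Mul(Mul(2, 5, Pow(9, -1)), Mul(5, -37, Pow(Rational(-1481, 37), -1), Add(40, Rational(17, 37)))) = Mul(Mul(2, 5, Rational(1, 9)), Mul(5, -37, Rational(-37, 1481), Rational(1497, 37))) = Mul(Rational(10, 9), Rational(276945, 1481)) = Rational(923150, 4443)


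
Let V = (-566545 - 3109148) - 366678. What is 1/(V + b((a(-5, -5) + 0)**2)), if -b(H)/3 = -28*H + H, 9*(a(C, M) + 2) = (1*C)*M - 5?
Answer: -1/4042367 ≈ -2.4738e-7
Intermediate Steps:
a(C, M) = -23/9 + C*M/9 (a(C, M) = -2 + ((1*C)*M - 5)/9 = -2 + (C*M - 5)/9 = -2 + (-5 + C*M)/9 = -2 + (-5/9 + C*M/9) = -23/9 + C*M/9)
b(H) = 81*H (b(H) = -3*(-28*H + H) = -(-81)*H = 81*H)
V = -4042371 (V = -3675693 - 366678 = -4042371)
1/(V + b((a(-5, -5) + 0)**2)) = 1/(-4042371 + 81*((-23/9 + (1/9)*(-5)*(-5)) + 0)**2) = 1/(-4042371 + 81*((-23/9 + 25/9) + 0)**2) = 1/(-4042371 + 81*(2/9 + 0)**2) = 1/(-4042371 + 81*(2/9)**2) = 1/(-4042371 + 81*(4/81)) = 1/(-4042371 + 4) = 1/(-4042367) = -1/4042367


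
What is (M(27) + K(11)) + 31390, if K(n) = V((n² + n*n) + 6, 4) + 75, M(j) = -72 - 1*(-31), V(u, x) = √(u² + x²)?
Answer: 31424 + 4*√3845 ≈ 31672.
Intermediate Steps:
M(j) = -41 (M(j) = -72 + 31 = -41)
K(n) = 75 + √(16 + (6 + 2*n²)²) (K(n) = √(((n² + n*n) + 6)² + 4²) + 75 = √(((n² + n²) + 6)² + 16) + 75 = √((2*n² + 6)² + 16) + 75 = √((6 + 2*n²)² + 16) + 75 = √(16 + (6 + 2*n²)²) + 75 = 75 + √(16 + (6 + 2*n²)²))
(M(27) + K(11)) + 31390 = (-41 + (75 + 2*√(4 + (3 + 11²)²))) + 31390 = (-41 + (75 + 2*√(4 + (3 + 121)²))) + 31390 = (-41 + (75 + 2*√(4 + 124²))) + 31390 = (-41 + (75 + 2*√(4 + 15376))) + 31390 = (-41 + (75 + 2*√15380)) + 31390 = (-41 + (75 + 2*(2*√3845))) + 31390 = (-41 + (75 + 4*√3845)) + 31390 = (34 + 4*√3845) + 31390 = 31424 + 4*√3845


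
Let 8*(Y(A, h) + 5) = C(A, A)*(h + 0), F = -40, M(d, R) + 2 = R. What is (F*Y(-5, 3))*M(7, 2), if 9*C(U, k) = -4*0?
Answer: 0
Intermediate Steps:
C(U, k) = 0 (C(U, k) = (-4*0)/9 = (⅑)*0 = 0)
M(d, R) = -2 + R
Y(A, h) = -5 (Y(A, h) = -5 + (0*(h + 0))/8 = -5 + (0*h)/8 = -5 + (⅛)*0 = -5 + 0 = -5)
(F*Y(-5, 3))*M(7, 2) = (-40*(-5))*(-2 + 2) = 200*0 = 0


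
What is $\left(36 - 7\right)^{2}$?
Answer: $841$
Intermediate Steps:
$\left(36 - 7\right)^{2} = 29^{2} = 841$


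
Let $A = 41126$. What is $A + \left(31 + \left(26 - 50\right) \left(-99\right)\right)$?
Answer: $43533$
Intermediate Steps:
$A + \left(31 + \left(26 - 50\right) \left(-99\right)\right) = 41126 + \left(31 + \left(26 - 50\right) \left(-99\right)\right) = 41126 + \left(31 - -2376\right) = 41126 + \left(31 + 2376\right) = 41126 + 2407 = 43533$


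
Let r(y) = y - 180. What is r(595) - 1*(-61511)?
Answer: 61926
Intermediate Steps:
r(y) = -180 + y
r(595) - 1*(-61511) = (-180 + 595) - 1*(-61511) = 415 + 61511 = 61926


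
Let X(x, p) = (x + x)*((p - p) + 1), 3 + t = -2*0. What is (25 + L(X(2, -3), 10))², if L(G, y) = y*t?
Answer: 25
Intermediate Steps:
t = -3 (t = -3 - 2*0 = -3 + 0 = -3)
X(x, p) = 2*x (X(x, p) = (2*x)*(0 + 1) = (2*x)*1 = 2*x)
L(G, y) = -3*y (L(G, y) = y*(-3) = -3*y)
(25 + L(X(2, -3), 10))² = (25 - 3*10)² = (25 - 30)² = (-5)² = 25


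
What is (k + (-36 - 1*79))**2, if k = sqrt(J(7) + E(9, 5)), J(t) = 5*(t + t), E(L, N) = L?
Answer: (115 - sqrt(79))**2 ≈ 11260.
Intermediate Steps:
J(t) = 10*t (J(t) = 5*(2*t) = 10*t)
k = sqrt(79) (k = sqrt(10*7 + 9) = sqrt(70 + 9) = sqrt(79) ≈ 8.8882)
(k + (-36 - 1*79))**2 = (sqrt(79) + (-36 - 1*79))**2 = (sqrt(79) + (-36 - 79))**2 = (sqrt(79) - 115)**2 = (-115 + sqrt(79))**2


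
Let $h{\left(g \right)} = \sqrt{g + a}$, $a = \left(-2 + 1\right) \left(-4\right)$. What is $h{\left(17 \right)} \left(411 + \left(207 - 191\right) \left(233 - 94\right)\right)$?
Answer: $2635 \sqrt{21} \approx 12075.0$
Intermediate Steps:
$a = 4$ ($a = \left(-1\right) \left(-4\right) = 4$)
$h{\left(g \right)} = \sqrt{4 + g}$ ($h{\left(g \right)} = \sqrt{g + 4} = \sqrt{4 + g}$)
$h{\left(17 \right)} \left(411 + \left(207 - 191\right) \left(233 - 94\right)\right) = \sqrt{4 + 17} \left(411 + \left(207 - 191\right) \left(233 - 94\right)\right) = \sqrt{21} \left(411 + 16 \cdot 139\right) = \sqrt{21} \left(411 + 2224\right) = \sqrt{21} \cdot 2635 = 2635 \sqrt{21}$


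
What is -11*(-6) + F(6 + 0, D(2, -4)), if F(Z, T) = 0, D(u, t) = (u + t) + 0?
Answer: 66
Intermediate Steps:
D(u, t) = t + u (D(u, t) = (t + u) + 0 = t + u)
-11*(-6) + F(6 + 0, D(2, -4)) = -11*(-6) + 0 = 66 + 0 = 66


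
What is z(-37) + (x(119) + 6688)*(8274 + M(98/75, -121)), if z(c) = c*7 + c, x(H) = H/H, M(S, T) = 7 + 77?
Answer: 55906366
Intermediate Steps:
M(S, T) = 84
x(H) = 1
z(c) = 8*c (z(c) = 7*c + c = 8*c)
z(-37) + (x(119) + 6688)*(8274 + M(98/75, -121)) = 8*(-37) + (1 + 6688)*(8274 + 84) = -296 + 6689*8358 = -296 + 55906662 = 55906366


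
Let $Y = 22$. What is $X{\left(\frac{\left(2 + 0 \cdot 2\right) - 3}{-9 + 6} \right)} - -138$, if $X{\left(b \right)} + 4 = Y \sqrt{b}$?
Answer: $134 + \frac{22 \sqrt{3}}{3} \approx 146.7$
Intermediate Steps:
$X{\left(b \right)} = -4 + 22 \sqrt{b}$
$X{\left(\frac{\left(2 + 0 \cdot 2\right) - 3}{-9 + 6} \right)} - -138 = \left(-4 + 22 \sqrt{\frac{\left(2 + 0 \cdot 2\right) - 3}{-9 + 6}}\right) - -138 = \left(-4 + 22 \sqrt{\frac{\left(2 + 0\right) - 3}{-3}}\right) + 138 = \left(-4 + 22 \sqrt{\left(2 - 3\right) \left(- \frac{1}{3}\right)}\right) + 138 = \left(-4 + 22 \sqrt{\left(-1\right) \left(- \frac{1}{3}\right)}\right) + 138 = \left(-4 + \frac{22}{\sqrt{3}}\right) + 138 = \left(-4 + 22 \frac{\sqrt{3}}{3}\right) + 138 = \left(-4 + \frac{22 \sqrt{3}}{3}\right) + 138 = 134 + \frac{22 \sqrt{3}}{3}$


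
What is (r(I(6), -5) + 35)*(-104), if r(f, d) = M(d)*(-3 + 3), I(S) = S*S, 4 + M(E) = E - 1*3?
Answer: -3640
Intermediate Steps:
M(E) = -7 + E (M(E) = -4 + (E - 1*3) = -4 + (E - 3) = -4 + (-3 + E) = -7 + E)
I(S) = S²
r(f, d) = 0 (r(f, d) = (-7 + d)*(-3 + 3) = (-7 + d)*0 = 0)
(r(I(6), -5) + 35)*(-104) = (0 + 35)*(-104) = 35*(-104) = -3640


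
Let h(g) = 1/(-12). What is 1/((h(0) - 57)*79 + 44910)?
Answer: 12/484805 ≈ 2.4752e-5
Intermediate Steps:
h(g) = -1/12
1/((h(0) - 57)*79 + 44910) = 1/((-1/12 - 57)*79 + 44910) = 1/(-685/12*79 + 44910) = 1/(-54115/12 + 44910) = 1/(484805/12) = 12/484805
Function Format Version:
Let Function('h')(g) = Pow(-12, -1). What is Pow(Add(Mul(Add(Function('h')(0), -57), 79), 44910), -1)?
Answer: Rational(12, 484805) ≈ 2.4752e-5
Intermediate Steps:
Function('h')(g) = Rational(-1, 12)
Pow(Add(Mul(Add(Function('h')(0), -57), 79), 44910), -1) = Pow(Add(Mul(Add(Rational(-1, 12), -57), 79), 44910), -1) = Pow(Add(Mul(Rational(-685, 12), 79), 44910), -1) = Pow(Add(Rational(-54115, 12), 44910), -1) = Pow(Rational(484805, 12), -1) = Rational(12, 484805)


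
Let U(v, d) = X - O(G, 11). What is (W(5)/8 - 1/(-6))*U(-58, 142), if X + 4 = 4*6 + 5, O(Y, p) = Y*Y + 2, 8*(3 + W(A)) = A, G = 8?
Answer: 1025/192 ≈ 5.3385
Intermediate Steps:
W(A) = -3 + A/8
O(Y, p) = 2 + Y**2 (O(Y, p) = Y**2 + 2 = 2 + Y**2)
X = 25 (X = -4 + (4*6 + 5) = -4 + (24 + 5) = -4 + 29 = 25)
U(v, d) = -41 (U(v, d) = 25 - (2 + 8**2) = 25 - (2 + 64) = 25 - 1*66 = 25 - 66 = -41)
(W(5)/8 - 1/(-6))*U(-58, 142) = ((-3 + (1/8)*5)/8 - 1/(-6))*(-41) = ((-3 + 5/8)*(1/8) - 1*(-1/6))*(-41) = (-19/8*1/8 + 1/6)*(-41) = (-19/64 + 1/6)*(-41) = -25/192*(-41) = 1025/192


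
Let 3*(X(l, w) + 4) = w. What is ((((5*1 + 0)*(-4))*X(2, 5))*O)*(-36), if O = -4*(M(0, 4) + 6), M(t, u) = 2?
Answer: 53760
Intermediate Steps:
X(l, w) = -4 + w/3
O = -32 (O = -4*(2 + 6) = -4*8 = -32)
((((5*1 + 0)*(-4))*X(2, 5))*O)*(-36) = ((((5*1 + 0)*(-4))*(-4 + (⅓)*5))*(-32))*(-36) = ((((5 + 0)*(-4))*(-4 + 5/3))*(-32))*(-36) = (((5*(-4))*(-7/3))*(-32))*(-36) = (-20*(-7/3)*(-32))*(-36) = ((140/3)*(-32))*(-36) = -4480/3*(-36) = 53760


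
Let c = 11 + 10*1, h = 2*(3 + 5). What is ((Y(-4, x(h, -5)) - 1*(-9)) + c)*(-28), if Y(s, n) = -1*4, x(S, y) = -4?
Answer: -728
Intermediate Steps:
h = 16 (h = 2*8 = 16)
Y(s, n) = -4
c = 21 (c = 11 + 10 = 21)
((Y(-4, x(h, -5)) - 1*(-9)) + c)*(-28) = ((-4 - 1*(-9)) + 21)*(-28) = ((-4 + 9) + 21)*(-28) = (5 + 21)*(-28) = 26*(-28) = -728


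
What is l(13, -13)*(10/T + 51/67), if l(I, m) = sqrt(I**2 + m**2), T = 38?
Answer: 16952*sqrt(2)/1273 ≈ 18.832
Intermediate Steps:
l(13, -13)*(10/T + 51/67) = sqrt(13**2 + (-13)**2)*(10/38 + 51/67) = sqrt(169 + 169)*(10*(1/38) + 51*(1/67)) = sqrt(338)*(5/19 + 51/67) = (13*sqrt(2))*(1304/1273) = 16952*sqrt(2)/1273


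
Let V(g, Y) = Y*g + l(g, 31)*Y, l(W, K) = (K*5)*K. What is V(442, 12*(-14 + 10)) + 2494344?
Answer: 2242488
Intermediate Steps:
l(W, K) = 5*K**2 (l(W, K) = (5*K)*K = 5*K**2)
V(g, Y) = 4805*Y + Y*g (V(g, Y) = Y*g + (5*31**2)*Y = Y*g + (5*961)*Y = Y*g + 4805*Y = 4805*Y + Y*g)
V(442, 12*(-14 + 10)) + 2494344 = (12*(-14 + 10))*(4805 + 442) + 2494344 = (12*(-4))*5247 + 2494344 = -48*5247 + 2494344 = -251856 + 2494344 = 2242488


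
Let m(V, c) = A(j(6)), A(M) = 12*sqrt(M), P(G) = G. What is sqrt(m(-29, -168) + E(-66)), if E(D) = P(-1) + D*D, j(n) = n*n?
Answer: sqrt(4427) ≈ 66.536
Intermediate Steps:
j(n) = n**2
E(D) = -1 + D**2 (E(D) = -1 + D*D = -1 + D**2)
m(V, c) = 72 (m(V, c) = 12*sqrt(6**2) = 12*sqrt(36) = 12*6 = 72)
sqrt(m(-29, -168) + E(-66)) = sqrt(72 + (-1 + (-66)**2)) = sqrt(72 + (-1 + 4356)) = sqrt(72 + 4355) = sqrt(4427)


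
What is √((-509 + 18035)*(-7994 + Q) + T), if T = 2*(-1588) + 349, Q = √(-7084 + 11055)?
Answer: √(-140105671 + 332994*√11) ≈ 11790.0*I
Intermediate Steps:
Q = 19*√11 (Q = √3971 = 19*√11 ≈ 63.016)
T = -2827 (T = -3176 + 349 = -2827)
√((-509 + 18035)*(-7994 + Q) + T) = √((-509 + 18035)*(-7994 + 19*√11) - 2827) = √(17526*(-7994 + 19*√11) - 2827) = √((-140102844 + 332994*√11) - 2827) = √(-140105671 + 332994*√11)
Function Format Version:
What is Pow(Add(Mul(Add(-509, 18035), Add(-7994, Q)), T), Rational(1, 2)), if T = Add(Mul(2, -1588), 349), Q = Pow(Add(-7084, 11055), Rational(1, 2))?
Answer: Pow(Add(-140105671, Mul(332994, Pow(11, Rational(1, 2)))), Rational(1, 2)) ≈ Mul(11790., I)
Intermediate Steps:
Q = Mul(19, Pow(11, Rational(1, 2))) (Q = Pow(3971, Rational(1, 2)) = Mul(19, Pow(11, Rational(1, 2))) ≈ 63.016)
T = -2827 (T = Add(-3176, 349) = -2827)
Pow(Add(Mul(Add(-509, 18035), Add(-7994, Q)), T), Rational(1, 2)) = Pow(Add(Mul(Add(-509, 18035), Add(-7994, Mul(19, Pow(11, Rational(1, 2))))), -2827), Rational(1, 2)) = Pow(Add(Mul(17526, Add(-7994, Mul(19, Pow(11, Rational(1, 2))))), -2827), Rational(1, 2)) = Pow(Add(Add(-140102844, Mul(332994, Pow(11, Rational(1, 2)))), -2827), Rational(1, 2)) = Pow(Add(-140105671, Mul(332994, Pow(11, Rational(1, 2)))), Rational(1, 2))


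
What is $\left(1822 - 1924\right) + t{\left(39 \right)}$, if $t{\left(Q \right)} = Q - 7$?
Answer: $-70$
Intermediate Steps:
$t{\left(Q \right)} = -7 + Q$
$\left(1822 - 1924\right) + t{\left(39 \right)} = \left(1822 - 1924\right) + \left(-7 + 39\right) = -102 + 32 = -70$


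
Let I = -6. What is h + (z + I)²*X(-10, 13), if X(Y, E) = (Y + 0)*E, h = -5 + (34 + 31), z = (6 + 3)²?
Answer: -731190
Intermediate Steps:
z = 81 (z = 9² = 81)
h = 60 (h = -5 + 65 = 60)
X(Y, E) = E*Y (X(Y, E) = Y*E = E*Y)
h + (z + I)²*X(-10, 13) = 60 + (81 - 6)²*(13*(-10)) = 60 + 75²*(-130) = 60 + 5625*(-130) = 60 - 731250 = -731190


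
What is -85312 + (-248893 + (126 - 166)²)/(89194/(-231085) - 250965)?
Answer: -4947555665812423/57994336219 ≈ -85311.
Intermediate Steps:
-85312 + (-248893 + (126 - 166)²)/(89194/(-231085) - 250965) = -85312 + (-248893 + (-40)²)/(89194*(-1/231085) - 250965) = -85312 + (-248893 + 1600)/(-89194/231085 - 250965) = -85312 - 247293/(-57994336219/231085) = -85312 - 247293*(-231085/57994336219) = -85312 + 57145702905/57994336219 = -4947555665812423/57994336219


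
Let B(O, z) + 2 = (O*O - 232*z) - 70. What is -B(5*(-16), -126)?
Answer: -35560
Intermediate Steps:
B(O, z) = -72 + O**2 - 232*z (B(O, z) = -2 + ((O*O - 232*z) - 70) = -2 + ((O**2 - 232*z) - 70) = -2 + (-70 + O**2 - 232*z) = -72 + O**2 - 232*z)
-B(5*(-16), -126) = -(-72 + (5*(-16))**2 - 232*(-126)) = -(-72 + (-80)**2 + 29232) = -(-72 + 6400 + 29232) = -1*35560 = -35560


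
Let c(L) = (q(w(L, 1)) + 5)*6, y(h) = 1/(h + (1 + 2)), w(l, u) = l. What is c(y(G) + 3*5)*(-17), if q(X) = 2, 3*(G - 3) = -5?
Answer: -714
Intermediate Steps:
G = 4/3 (G = 3 + (⅓)*(-5) = 3 - 5/3 = 4/3 ≈ 1.3333)
y(h) = 1/(3 + h) (y(h) = 1/(h + 3) = 1/(3 + h))
c(L) = 42 (c(L) = (2 + 5)*6 = 7*6 = 42)
c(y(G) + 3*5)*(-17) = 42*(-17) = -714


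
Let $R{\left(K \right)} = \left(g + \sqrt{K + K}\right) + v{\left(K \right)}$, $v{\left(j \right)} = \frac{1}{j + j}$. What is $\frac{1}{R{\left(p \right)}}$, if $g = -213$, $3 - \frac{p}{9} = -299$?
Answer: $- \frac{6294165012}{1180021667833} - \frac{177300576 \sqrt{151}}{1180021667833} \approx -0.0071803$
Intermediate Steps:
$p = 2718$ ($p = 27 - -2691 = 27 + 2691 = 2718$)
$v{\left(j \right)} = \frac{1}{2 j}$
$R{\left(K \right)} = -213 + \frac{1}{2 K} + \sqrt{2} \sqrt{K}$ ($R{\left(K \right)} = \left(-213 + \sqrt{K + K}\right) + \frac{1}{2 K} = \left(-213 + \sqrt{2 K}\right) + \frac{1}{2 K} = \left(-213 + \sqrt{2} \sqrt{K}\right) + \frac{1}{2 K} = -213 + \frac{1}{2 K} + \sqrt{2} \sqrt{K}$)
$\frac{1}{R{\left(p \right)}} = \frac{1}{-213 + \frac{1}{2 \cdot 2718} + \sqrt{2} \sqrt{2718}} = \frac{1}{-213 + \frac{1}{2} \cdot \frac{1}{2718} + \sqrt{2} \cdot 3 \sqrt{302}} = \frac{1}{-213 + \frac{1}{5436} + 6 \sqrt{151}} = \frac{1}{- \frac{1157867}{5436} + 6 \sqrt{151}}$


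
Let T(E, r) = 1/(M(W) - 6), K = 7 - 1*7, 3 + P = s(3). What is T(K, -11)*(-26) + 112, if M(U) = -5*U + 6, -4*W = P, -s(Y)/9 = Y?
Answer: 8452/75 ≈ 112.69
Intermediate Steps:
s(Y) = -9*Y
P = -30 (P = -3 - 9*3 = -3 - 27 = -30)
W = 15/2 (W = -1/4*(-30) = 15/2 ≈ 7.5000)
M(U) = 6 - 5*U
K = 0 (K = 7 - 7 = 0)
T(E, r) = -2/75 (T(E, r) = 1/((6 - 5*15/2) - 6) = 1/((6 - 75/2) - 6) = 1/(-63/2 - 6) = 1/(-75/2) = -2/75)
T(K, -11)*(-26) + 112 = -2/75*(-26) + 112 = 52/75 + 112 = 8452/75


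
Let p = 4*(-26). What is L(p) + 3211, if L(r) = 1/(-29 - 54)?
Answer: 266512/83 ≈ 3211.0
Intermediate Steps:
p = -104
L(r) = -1/83 (L(r) = 1/(-83) = -1/83)
L(p) + 3211 = -1/83 + 3211 = 266512/83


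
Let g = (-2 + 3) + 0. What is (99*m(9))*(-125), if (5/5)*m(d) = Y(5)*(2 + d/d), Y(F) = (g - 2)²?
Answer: -37125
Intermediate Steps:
g = 1 (g = 1 + 0 = 1)
Y(F) = 1 (Y(F) = (1 - 2)² = (-1)² = 1)
m(d) = 3 (m(d) = 1*(2 + d/d) = 1*(2 + 1) = 1*3 = 3)
(99*m(9))*(-125) = (99*3)*(-125) = 297*(-125) = -37125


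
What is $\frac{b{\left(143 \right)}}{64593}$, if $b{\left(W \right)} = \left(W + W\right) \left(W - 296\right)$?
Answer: $- \frac{4862}{7177} \approx -0.67744$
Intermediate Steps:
$b{\left(W \right)} = 2 W \left(-296 + W\right)$
$\frac{b{\left(143 \right)}}{64593} = \frac{2 \cdot 143 \left(-296 + 143\right)}{64593} = 2 \cdot 143 \left(-153\right) \frac{1}{64593} = \left(-43758\right) \frac{1}{64593} = - \frac{4862}{7177}$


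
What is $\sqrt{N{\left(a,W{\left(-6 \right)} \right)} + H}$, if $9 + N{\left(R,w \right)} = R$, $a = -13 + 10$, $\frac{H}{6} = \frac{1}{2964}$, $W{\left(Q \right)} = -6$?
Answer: $\frac{i \sqrt{2927938}}{494} \approx 3.4638 i$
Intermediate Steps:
$H = \frac{1}{494}$ ($H = \frac{6}{2964} = 6 \cdot \frac{1}{2964} = \frac{1}{494} \approx 0.0020243$)
$a = -3$
$N{\left(R,w \right)} = -9 + R$
$\sqrt{N{\left(a,W{\left(-6 \right)} \right)} + H} = \sqrt{\left(-9 - 3\right) + \frac{1}{494}} = \sqrt{-12 + \frac{1}{494}} = \sqrt{- \frac{5927}{494}} = \frac{i \sqrt{2927938}}{494}$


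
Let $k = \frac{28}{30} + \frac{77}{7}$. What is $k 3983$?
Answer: $\frac{712957}{15} \approx 47530.0$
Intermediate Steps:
$k = \frac{179}{15}$ ($k = 28 \cdot \frac{1}{30} + 77 \cdot \frac{1}{7} = \frac{14}{15} + 11 = \frac{179}{15} \approx 11.933$)
$k 3983 = \frac{179}{15} \cdot 3983 = \frac{712957}{15}$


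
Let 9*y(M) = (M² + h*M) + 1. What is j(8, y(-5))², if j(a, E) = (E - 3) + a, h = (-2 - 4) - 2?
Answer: 1369/9 ≈ 152.11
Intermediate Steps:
h = -8 (h = -6 - 2 = -8)
y(M) = ⅑ - 8*M/9 + M²/9 (y(M) = ((M² - 8*M) + 1)/9 = (1 + M² - 8*M)/9 = ⅑ - 8*M/9 + M²/9)
j(a, E) = -3 + E + a (j(a, E) = (-3 + E) + a = -3 + E + a)
j(8, y(-5))² = (-3 + (⅑ - 8/9*(-5) + (⅑)*(-5)²) + 8)² = (-3 + (⅑ + 40/9 + (⅑)*25) + 8)² = (-3 + (⅑ + 40/9 + 25/9) + 8)² = (-3 + 22/3 + 8)² = (37/3)² = 1369/9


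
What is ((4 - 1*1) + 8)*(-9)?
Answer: -99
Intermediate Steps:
((4 - 1*1) + 8)*(-9) = ((4 - 1) + 8)*(-9) = (3 + 8)*(-9) = 11*(-9) = -99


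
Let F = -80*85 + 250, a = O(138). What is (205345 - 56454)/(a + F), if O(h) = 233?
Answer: -148891/6317 ≈ -23.570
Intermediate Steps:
a = 233
F = -6550 (F = -6800 + 250 = -6550)
(205345 - 56454)/(a + F) = (205345 - 56454)/(233 - 6550) = 148891/(-6317) = 148891*(-1/6317) = -148891/6317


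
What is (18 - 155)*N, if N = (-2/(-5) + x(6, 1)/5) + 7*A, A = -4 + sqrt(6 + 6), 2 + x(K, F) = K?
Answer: 18358/5 - 1918*sqrt(3) ≈ 349.53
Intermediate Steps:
x(K, F) = -2 + K
A = -4 + 2*sqrt(3) (A = -4 + sqrt(12) = -4 + 2*sqrt(3) ≈ -0.53590)
N = -134/5 + 14*sqrt(3) (N = (-2/(-5) + (-2 + 6)/5) + 7*(-4 + 2*sqrt(3)) = (-2*(-1/5) + 4*(1/5)) + (-28 + 14*sqrt(3)) = (2/5 + 4/5) + (-28 + 14*sqrt(3)) = 6/5 + (-28 + 14*sqrt(3)) = -134/5 + 14*sqrt(3) ≈ -2.5513)
(18 - 155)*N = (18 - 155)*(-134/5 + 14*sqrt(3)) = -137*(-134/5 + 14*sqrt(3)) = 18358/5 - 1918*sqrt(3)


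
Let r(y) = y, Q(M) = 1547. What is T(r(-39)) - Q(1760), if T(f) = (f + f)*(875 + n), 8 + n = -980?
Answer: 7267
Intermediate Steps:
n = -988 (n = -8 - 980 = -988)
T(f) = -226*f (T(f) = (f + f)*(875 - 988) = (2*f)*(-113) = -226*f)
T(r(-39)) - Q(1760) = -226*(-39) - 1*1547 = 8814 - 1547 = 7267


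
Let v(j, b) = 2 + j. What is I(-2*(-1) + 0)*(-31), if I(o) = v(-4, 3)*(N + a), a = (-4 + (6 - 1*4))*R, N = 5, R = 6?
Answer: -434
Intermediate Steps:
a = -12 (a = (-4 + (6 - 1*4))*6 = (-4 + (6 - 4))*6 = (-4 + 2)*6 = -2*6 = -12)
I(o) = 14 (I(o) = (2 - 4)*(5 - 12) = -2*(-7) = 14)
I(-2*(-1) + 0)*(-31) = 14*(-31) = -434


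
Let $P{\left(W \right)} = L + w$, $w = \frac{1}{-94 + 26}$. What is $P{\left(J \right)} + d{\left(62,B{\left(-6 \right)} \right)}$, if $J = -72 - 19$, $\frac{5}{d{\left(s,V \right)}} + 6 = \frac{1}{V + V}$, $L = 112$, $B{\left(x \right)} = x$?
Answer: $\frac{551815}{4964} \approx 111.16$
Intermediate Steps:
$w = - \frac{1}{68}$ ($w = \frac{1}{-68} = - \frac{1}{68} \approx -0.014706$)
$d{\left(s,V \right)} = \frac{5}{-6 + \frac{1}{2 V}}$ ($d{\left(s,V \right)} = \frac{5}{-6 + \frac{1}{V + V}} = \frac{5}{-6 + \frac{1}{2 V}}$)
$J = -91$
$P{\left(W \right)} = \frac{7615}{68}$ ($P{\left(W \right)} = 112 - \frac{1}{68} = \frac{7615}{68}$)
$P{\left(J \right)} + d{\left(62,B{\left(-6 \right)} \right)} = \frac{7615}{68} - - \frac{60}{-1 + 12 \left(-6\right)} = \frac{7615}{68} - - \frac{60}{-1 - 72} = \frac{7615}{68} - - \frac{60}{-73} = \frac{7615}{68} - \left(-60\right) \left(- \frac{1}{73}\right) = \frac{7615}{68} - \frac{60}{73} = \frac{551815}{4964}$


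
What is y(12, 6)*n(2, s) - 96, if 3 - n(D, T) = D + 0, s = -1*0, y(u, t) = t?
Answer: -90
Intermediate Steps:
s = 0
n(D, T) = 3 - D (n(D, T) = 3 - (D + 0) = 3 - D)
y(12, 6)*n(2, s) - 96 = 6*(3 - 1*2) - 96 = 6*(3 - 2) - 96 = 6*1 - 96 = 6 - 96 = -90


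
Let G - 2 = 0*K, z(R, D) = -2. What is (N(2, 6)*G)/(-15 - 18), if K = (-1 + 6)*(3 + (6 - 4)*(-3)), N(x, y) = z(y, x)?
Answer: 4/33 ≈ 0.12121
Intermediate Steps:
N(x, y) = -2
K = -15 (K = 5*(3 + 2*(-3)) = 5*(3 - 6) = 5*(-3) = -15)
G = 2 (G = 2 + 0*(-15) = 2 + 0 = 2)
(N(2, 6)*G)/(-15 - 18) = (-2*2)/(-15 - 18) = -4/(-33) = -4*(-1/33) = 4/33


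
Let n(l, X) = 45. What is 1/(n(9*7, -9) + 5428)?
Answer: 1/5473 ≈ 0.00018272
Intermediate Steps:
1/(n(9*7, -9) + 5428) = 1/(45 + 5428) = 1/5473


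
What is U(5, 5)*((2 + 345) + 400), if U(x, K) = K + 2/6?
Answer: 3984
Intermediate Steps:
U(x, K) = 1/3 + K (U(x, K) = K + 2*(1/6) = K + 1/3 = 1/3 + K)
U(5, 5)*((2 + 345) + 400) = (1/3 + 5)*((2 + 345) + 400) = 16*(347 + 400)/3 = (16/3)*747 = 3984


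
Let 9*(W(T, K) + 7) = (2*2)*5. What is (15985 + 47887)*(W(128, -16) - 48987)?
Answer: -28162825472/9 ≈ -3.1292e+9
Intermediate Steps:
W(T, K) = -43/9 (W(T, K) = -7 + ((2*2)*5)/9 = -7 + (4*5)/9 = -7 + (⅑)*20 = -7 + 20/9 = -43/9)
(15985 + 47887)*(W(128, -16) - 48987) = (15985 + 47887)*(-43/9 - 48987) = 63872*(-440926/9) = -28162825472/9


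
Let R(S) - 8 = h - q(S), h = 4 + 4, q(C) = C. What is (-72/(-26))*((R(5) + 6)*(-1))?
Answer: -612/13 ≈ -47.077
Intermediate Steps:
h = 8
R(S) = 16 - S (R(S) = 8 + (8 - S) = 16 - S)
(-72/(-26))*((R(5) + 6)*(-1)) = (-72/(-26))*(((16 - 1*5) + 6)*(-1)) = (-72*(-1/26))*(((16 - 5) + 6)*(-1)) = 36*((11 + 6)*(-1))/13 = 36*(17*(-1))/13 = (36/13)*(-17) = -612/13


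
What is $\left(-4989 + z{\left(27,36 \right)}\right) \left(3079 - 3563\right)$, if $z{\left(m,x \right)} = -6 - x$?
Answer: $2435004$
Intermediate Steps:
$\left(-4989 + z{\left(27,36 \right)}\right) \left(3079 - 3563\right) = \left(-4989 - 42\right) \left(3079 - 3563\right) = \left(-4989 - 42\right) \left(-484\right) = \left(-5031\right) \left(-484\right) = 2435004$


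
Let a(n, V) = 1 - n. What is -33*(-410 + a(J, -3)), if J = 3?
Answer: 13596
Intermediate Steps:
-33*(-410 + a(J, -3)) = -33*(-410 + (1 - 1*3)) = -33*(-410 + (1 - 3)) = -33*(-410 - 2) = -33*(-412) = 13596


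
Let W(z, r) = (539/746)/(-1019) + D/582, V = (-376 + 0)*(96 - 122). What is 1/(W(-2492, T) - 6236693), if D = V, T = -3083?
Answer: -221210634/1379619097019699 ≈ -1.6034e-7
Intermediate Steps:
V = 9776 (V = -376*(-26) = 9776)
D = 9776
W(z, r) = 3715573663/221210634 (W(z, r) = (539/746)/(-1019) + 9776/582 = (539*(1/746))*(-1/1019) + 9776*(1/582) = (539/746)*(-1/1019) + 4888/291 = -539/760174 + 4888/291 = 3715573663/221210634)
1/(W(-2492, T) - 6236693) = 1/(3715573663/221210634 - 6236693) = 1/(-1379619097019699/221210634) = -221210634/1379619097019699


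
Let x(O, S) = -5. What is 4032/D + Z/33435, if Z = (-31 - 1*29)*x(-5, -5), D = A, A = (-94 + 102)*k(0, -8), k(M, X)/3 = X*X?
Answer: 46969/17832 ≈ 2.6340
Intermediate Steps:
k(M, X) = 3*X² (k(M, X) = 3*(X*X) = 3*X²)
A = 1536 (A = (-94 + 102)*(3*(-8)²) = 8*(3*64) = 8*192 = 1536)
D = 1536
Z = 300 (Z = (-31 - 1*29)*(-5) = (-31 - 29)*(-5) = -60*(-5) = 300)
4032/D + Z/33435 = 4032/1536 + 300/33435 = 4032*(1/1536) + 300*(1/33435) = 21/8 + 20/2229 = 46969/17832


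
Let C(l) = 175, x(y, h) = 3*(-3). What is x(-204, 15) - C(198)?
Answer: -184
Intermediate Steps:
x(y, h) = -9
x(-204, 15) - C(198) = -9 - 1*175 = -9 - 175 = -184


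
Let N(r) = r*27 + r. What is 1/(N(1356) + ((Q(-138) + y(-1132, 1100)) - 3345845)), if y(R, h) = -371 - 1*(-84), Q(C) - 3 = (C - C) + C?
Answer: -1/3308299 ≈ -3.0227e-7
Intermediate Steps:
N(r) = 28*r (N(r) = 27*r + r = 28*r)
Q(C) = 3 + C (Q(C) = 3 + ((C - C) + C) = 3 + (0 + C) = 3 + C)
y(R, h) = -287 (y(R, h) = -371 + 84 = -287)
1/(N(1356) + ((Q(-138) + y(-1132, 1100)) - 3345845)) = 1/(28*1356 + (((3 - 138) - 287) - 3345845)) = 1/(37968 + ((-135 - 287) - 3345845)) = 1/(37968 + (-422 - 3345845)) = 1/(37968 - 3346267) = 1/(-3308299) = -1/3308299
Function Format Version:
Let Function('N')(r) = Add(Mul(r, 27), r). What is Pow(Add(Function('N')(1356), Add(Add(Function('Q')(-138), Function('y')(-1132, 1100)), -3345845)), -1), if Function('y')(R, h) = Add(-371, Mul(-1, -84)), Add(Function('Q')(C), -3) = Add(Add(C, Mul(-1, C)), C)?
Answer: Rational(-1, 3308299) ≈ -3.0227e-7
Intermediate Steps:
Function('N')(r) = Mul(28, r) (Function('N')(r) = Add(Mul(27, r), r) = Mul(28, r))
Function('Q')(C) = Add(3, C) (Function('Q')(C) = Add(3, Add(Add(C, Mul(-1, C)), C)) = Add(3, Add(0, C)) = Add(3, C))
Function('y')(R, h) = -287 (Function('y')(R, h) = Add(-371, 84) = -287)
Pow(Add(Function('N')(1356), Add(Add(Function('Q')(-138), Function('y')(-1132, 1100)), -3345845)), -1) = Pow(Add(Mul(28, 1356), Add(Add(Add(3, -138), -287), -3345845)), -1) = Pow(Add(37968, Add(Add(-135, -287), -3345845)), -1) = Pow(Add(37968, Add(-422, -3345845)), -1) = Pow(Add(37968, -3346267), -1) = Pow(-3308299, -1) = Rational(-1, 3308299)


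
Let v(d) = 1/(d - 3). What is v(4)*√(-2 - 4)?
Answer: I*√6 ≈ 2.4495*I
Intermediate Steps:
v(d) = 1/(-3 + d)
v(4)*√(-2 - 4) = √(-2 - 4)/(-3 + 4) = √(-6)/1 = 1*(I*√6) = I*√6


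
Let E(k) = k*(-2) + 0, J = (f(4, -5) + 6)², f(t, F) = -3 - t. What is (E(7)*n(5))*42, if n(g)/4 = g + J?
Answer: -14112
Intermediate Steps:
J = 1 (J = ((-3 - 1*4) + 6)² = ((-3 - 4) + 6)² = (-7 + 6)² = (-1)² = 1)
n(g) = 4 + 4*g (n(g) = 4*(g + 1) = 4*(1 + g) = 4 + 4*g)
E(k) = -2*k (E(k) = -2*k + 0 = -2*k)
(E(7)*n(5))*42 = ((-2*7)*(4 + 4*5))*42 = -14*(4 + 20)*42 = -14*24*42 = -336*42 = -14112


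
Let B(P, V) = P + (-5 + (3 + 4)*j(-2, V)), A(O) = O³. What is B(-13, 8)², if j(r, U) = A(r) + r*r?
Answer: 2116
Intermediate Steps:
j(r, U) = r² + r³ (j(r, U) = r³ + r*r = r³ + r² = r² + r³)
B(P, V) = -33 + P (B(P, V) = P + (-5 + (3 + 4)*((-2)²*(1 - 2))) = P + (-5 + 7*(4*(-1))) = P + (-5 + 7*(-4)) = P + (-5 - 28) = P - 33 = -33 + P)
B(-13, 8)² = (-33 - 13)² = (-46)² = 2116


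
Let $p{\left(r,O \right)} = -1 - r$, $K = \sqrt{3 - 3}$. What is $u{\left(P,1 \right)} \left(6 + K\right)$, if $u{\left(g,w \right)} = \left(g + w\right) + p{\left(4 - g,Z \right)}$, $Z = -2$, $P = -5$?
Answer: $-84$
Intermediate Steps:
$K = 0$ ($K = \sqrt{0} = 0$)
$u{\left(g,w \right)} = -5 + w + 2 g$ ($u{\left(g,w \right)} = \left(g + w\right) - \left(5 - g\right) = \left(g + w\right) + \left(-1 + \left(-4 + g\right)\right) = \left(g + w\right) + \left(-5 + g\right) = -5 + w + 2 g$)
$u{\left(P,1 \right)} \left(6 + K\right) = \left(-5 + 1 + 2 \left(-5\right)\right) \left(6 + 0\right) = \left(-5 + 1 - 10\right) 6 = \left(-14\right) 6 = -84$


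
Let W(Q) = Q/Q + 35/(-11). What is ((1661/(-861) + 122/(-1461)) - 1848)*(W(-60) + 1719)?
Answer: -4883177902815/1537459 ≈ -3.1761e+6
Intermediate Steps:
W(Q) = -24/11 (W(Q) = 1 + 35*(-1/11) = 1 - 35/11 = -24/11)
((1661/(-861) + 122/(-1461)) - 1848)*(W(-60) + 1719) = ((1661/(-861) + 122/(-1461)) - 1848)*(-24/11 + 1719) = ((1661*(-1/861) + 122*(-1/1461)) - 1848)*(18885/11) = ((-1661/861 - 122/1461) - 1848)*(18885/11) = (-281307/139769 - 1848)*(18885/11) = -258574419/139769*18885/11 = -4883177902815/1537459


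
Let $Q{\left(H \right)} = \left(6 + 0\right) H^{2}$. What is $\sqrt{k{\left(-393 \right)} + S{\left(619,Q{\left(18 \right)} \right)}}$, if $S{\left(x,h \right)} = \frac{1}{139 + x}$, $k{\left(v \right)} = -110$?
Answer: $\frac{i \sqrt{63201282}}{758} \approx 10.488 i$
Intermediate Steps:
$Q{\left(H \right)} = 6 H^{2}$
$\sqrt{k{\left(-393 \right)} + S{\left(619,Q{\left(18 \right)} \right)}} = \sqrt{-110 + \frac{1}{139 + 619}} = \sqrt{-110 + \frac{1}{758}} = \sqrt{- \frac{83379}{758}} = \frac{i \sqrt{63201282}}{758}$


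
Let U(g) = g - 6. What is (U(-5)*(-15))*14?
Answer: 2310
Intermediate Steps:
U(g) = -6 + g
(U(-5)*(-15))*14 = ((-6 - 5)*(-15))*14 = -11*(-15)*14 = 165*14 = 2310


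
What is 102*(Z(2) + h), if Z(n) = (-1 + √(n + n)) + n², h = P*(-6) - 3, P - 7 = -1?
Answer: -3468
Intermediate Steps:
P = 6 (P = 7 - 1 = 6)
h = -39 (h = 6*(-6) - 3 = -36 - 3 = -39)
Z(n) = -1 + n² + √2*√n (Z(n) = (-1 + √(2*n)) + n² = (-1 + √2*√n) + n² = -1 + n² + √2*√n)
102*(Z(2) + h) = 102*((-1 + 2² + √2*√2) - 39) = 102*((-1 + 4 + 2) - 39) = 102*(5 - 39) = 102*(-34) = -3468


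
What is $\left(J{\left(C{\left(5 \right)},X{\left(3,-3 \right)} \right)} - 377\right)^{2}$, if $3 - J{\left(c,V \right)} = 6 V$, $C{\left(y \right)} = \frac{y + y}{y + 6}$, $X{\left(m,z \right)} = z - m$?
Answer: $114244$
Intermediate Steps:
$C{\left(y \right)} = \frac{2 y}{6 + y}$
$J{\left(c,V \right)} = 3 - 6 V$
$\left(J{\left(C{\left(5 \right)},X{\left(3,-3 \right)} \right)} - 377\right)^{2} = \left(\left(3 - 6 \left(-3 - 3\right)\right) - 377\right)^{2} = \left(\left(3 - -36\right) - 377\right)^{2} = \left(\left(3 + 36\right) - 377\right)^{2} = \left(39 - 377\right)^{2} = \left(-338\right)^{2} = 114244$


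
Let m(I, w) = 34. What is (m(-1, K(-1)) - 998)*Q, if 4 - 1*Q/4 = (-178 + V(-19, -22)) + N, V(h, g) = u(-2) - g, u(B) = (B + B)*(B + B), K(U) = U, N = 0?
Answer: -555264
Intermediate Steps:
u(B) = 4*B**2 (u(B) = (2*B)*(2*B) = 4*B**2)
V(h, g) = 16 - g (V(h, g) = 4*(-2)**2 - g = 4*4 - g = 16 - g)
Q = 576 (Q = 16 - 4*((-178 + (16 - 1*(-22))) + 0) = 16 - 4*((-178 + (16 + 22)) + 0) = 16 - 4*((-178 + 38) + 0) = 16 - 4*(-140 + 0) = 16 - 4*(-140) = 16 + 560 = 576)
(m(-1, K(-1)) - 998)*Q = (34 - 998)*576 = -964*576 = -555264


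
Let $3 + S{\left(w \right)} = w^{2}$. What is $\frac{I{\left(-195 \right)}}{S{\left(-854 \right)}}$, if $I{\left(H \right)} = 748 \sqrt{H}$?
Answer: $\frac{748 i \sqrt{195}}{729313} \approx 0.014322 i$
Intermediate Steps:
$S{\left(w \right)} = -3 + w^{2}$
$\frac{I{\left(-195 \right)}}{S{\left(-854 \right)}} = \frac{748 \sqrt{-195}}{-3 + \left(-854\right)^{2}} = \frac{748 i \sqrt{195}}{-3 + 729316} = \frac{748 i \sqrt{195}}{729313}$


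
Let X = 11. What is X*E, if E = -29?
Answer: -319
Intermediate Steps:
X*E = 11*(-29) = -319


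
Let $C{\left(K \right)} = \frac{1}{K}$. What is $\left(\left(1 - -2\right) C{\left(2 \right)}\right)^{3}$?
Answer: $\frac{27}{8} \approx 3.375$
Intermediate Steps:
$\left(\left(1 - -2\right) C{\left(2 \right)}\right)^{3} = \left(\frac{1 - -2}{2}\right)^{3} = \left(\left(1 + \left(0 + 2\right)\right) \frac{1}{2}\right)^{3} = \left(\left(1 + 2\right) \frac{1}{2}\right)^{3} = \left(3 \cdot \frac{1}{2}\right)^{3} = \left(\frac{3}{2}\right)^{3} = \frac{27}{8}$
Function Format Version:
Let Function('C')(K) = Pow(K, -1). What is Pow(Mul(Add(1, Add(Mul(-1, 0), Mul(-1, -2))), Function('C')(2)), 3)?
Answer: Rational(27, 8) ≈ 3.3750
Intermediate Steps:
Pow(Mul(Add(1, Add(Mul(-1, 0), Mul(-1, -2))), Function('C')(2)), 3) = Pow(Mul(Add(1, Add(Mul(-1, 0), Mul(-1, -2))), Pow(2, -1)), 3) = Pow(Mul(Add(1, Add(0, 2)), Rational(1, 2)), 3) = Pow(Mul(Add(1, 2), Rational(1, 2)), 3) = Pow(Mul(3, Rational(1, 2)), 3) = Pow(Rational(3, 2), 3) = Rational(27, 8)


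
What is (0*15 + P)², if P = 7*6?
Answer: 1764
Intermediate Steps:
P = 42
(0*15 + P)² = (0*15 + 42)² = (0 + 42)² = 42² = 1764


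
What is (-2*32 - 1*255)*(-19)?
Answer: 6061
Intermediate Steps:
(-2*32 - 1*255)*(-19) = (-64 - 255)*(-19) = -319*(-19) = 6061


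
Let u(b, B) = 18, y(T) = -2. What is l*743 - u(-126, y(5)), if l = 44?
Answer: 32674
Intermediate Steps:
l*743 - u(-126, y(5)) = 44*743 - 1*18 = 32692 - 18 = 32674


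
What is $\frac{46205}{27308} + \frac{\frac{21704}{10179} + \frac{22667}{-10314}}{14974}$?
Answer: $\frac{336282425809339}{198749577109122} \approx 1.692$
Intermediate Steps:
$\frac{46205}{27308} + \frac{\frac{21704}{10179} + \frac{22667}{-10314}}{14974} = 46205 \cdot \frac{1}{27308} + \left(21704 \cdot \frac{1}{10179} + 22667 \left(- \frac{1}{10314}\right)\right) \frac{1}{14974} = \frac{46205}{27308} + \left(\frac{21704}{10179} - \frac{22667}{10314}\right) \frac{1}{14974} = \frac{46205}{27308} - \frac{254531}{58224572172} = \frac{336282425809339}{198749577109122}$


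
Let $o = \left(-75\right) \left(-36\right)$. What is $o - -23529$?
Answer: $26229$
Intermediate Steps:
$o = 2700$
$o - -23529 = 2700 - -23529 = 2700 + 23529 = 26229$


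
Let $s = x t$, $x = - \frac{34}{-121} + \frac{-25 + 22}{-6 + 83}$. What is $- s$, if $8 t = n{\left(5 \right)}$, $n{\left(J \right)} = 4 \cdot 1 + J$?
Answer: $- \frac{1845}{6776} \approx -0.27228$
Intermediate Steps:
$n{\left(J \right)} = 4 + J$
$x = \frac{205}{847}$ ($x = \left(-34\right) \left(- \frac{1}{121}\right) - \frac{3}{77} = \frac{34}{121} - \frac{3}{77} = \frac{205}{847} \approx 0.24203$)
$t = \frac{9}{8}$ ($t = \frac{4 + 5}{8} = \frac{1}{8} \cdot 9 = \frac{9}{8} \approx 1.125$)
$s = \frac{1845}{6776}$ ($s = \frac{205}{847} \cdot \frac{9}{8} = \frac{1845}{6776} \approx 0.27228$)
$- s = \left(-1\right) \frac{1845}{6776} = - \frac{1845}{6776}$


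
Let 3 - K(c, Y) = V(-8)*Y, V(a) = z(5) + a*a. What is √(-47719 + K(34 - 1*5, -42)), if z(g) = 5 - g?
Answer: 2*I*√11257 ≈ 212.2*I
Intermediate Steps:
V(a) = a² (V(a) = (5 - 1*5) + a*a = (5 - 5) + a² = 0 + a² = a²)
K(c, Y) = 3 - 64*Y (K(c, Y) = 3 - (-8)²*Y = 3 - 64*Y)
√(-47719 + K(34 - 1*5, -42)) = √(-47719 + (3 - 64*(-42))) = √(-47719 + (3 + 2688)) = √(-47719 + 2691) = √(-45028) = 2*I*√11257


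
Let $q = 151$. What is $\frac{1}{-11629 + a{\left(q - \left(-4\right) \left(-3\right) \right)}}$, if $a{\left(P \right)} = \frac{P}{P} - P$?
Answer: $- \frac{1}{11767} \approx -8.4983 \cdot 10^{-5}$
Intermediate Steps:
$a{\left(P \right)} = 1 - P$
$\frac{1}{-11629 + a{\left(q - \left(-4\right) \left(-3\right) \right)}} = \frac{1}{-11629 - \left(150 - \left(-4\right) \left(-3\right)\right)} = \frac{1}{-11629 + \left(1 - \left(151 - 12\right)\right)} = \frac{1}{-11629 + \left(1 - 139\right)} = \frac{1}{-11629 - 138} = \frac{1}{-11767} = - \frac{1}{11767}$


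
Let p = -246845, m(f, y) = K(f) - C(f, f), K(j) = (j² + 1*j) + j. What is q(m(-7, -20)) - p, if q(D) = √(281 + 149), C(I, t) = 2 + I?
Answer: 246845 + √430 ≈ 2.4687e+5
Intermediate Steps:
K(j) = j² + 2*j (K(j) = (j² + j) + j = (j + j²) + j = j² + 2*j)
m(f, y) = -2 - f + f*(2 + f) (m(f, y) = f*(2 + f) - (2 + f) = f*(2 + f) + (-2 - f) = -2 - f + f*(2 + f))
q(D) = √430
q(m(-7, -20)) - p = √430 - 1*(-246845) = √430 + 246845 = 246845 + √430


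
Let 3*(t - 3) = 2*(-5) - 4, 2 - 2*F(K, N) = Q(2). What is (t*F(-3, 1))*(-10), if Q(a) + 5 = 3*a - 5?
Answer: 50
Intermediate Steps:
Q(a) = -10 + 3*a (Q(a) = -5 + (3*a - 5) = -5 + (-5 + 3*a) = -10 + 3*a)
F(K, N) = 3 (F(K, N) = 1 - (-10 + 3*2)/2 = 1 - (-10 + 6)/2 = 1 - ½*(-4) = 1 + 2 = 3)
t = -5/3 (t = 3 + (2*(-5) - 4)/3 = 3 + (-10 - 4)/3 = 3 + (⅓)*(-14) = 3 - 14/3 = -5/3 ≈ -1.6667)
(t*F(-3, 1))*(-10) = -5/3*3*(-10) = -5*(-10) = 50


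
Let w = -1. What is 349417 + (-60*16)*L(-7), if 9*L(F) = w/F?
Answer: 7337437/21 ≈ 3.4940e+5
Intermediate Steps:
L(F) = -1/(9*F) (L(F) = (-1/F)/9 = -1/(9*F))
349417 + (-60*16)*L(-7) = 349417 + (-60*16)*(-⅑/(-7)) = 349417 - (-320)*(-1)/(3*7) = 349417 - 960*1/63 = 349417 - 320/21 = 7337437/21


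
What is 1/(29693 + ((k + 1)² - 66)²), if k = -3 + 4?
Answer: 1/33537 ≈ 2.9818e-5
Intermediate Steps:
k = 1
1/(29693 + ((k + 1)² - 66)²) = 1/(29693 + ((1 + 1)² - 66)²) = 1/(29693 + (2² - 66)²) = 1/(29693 + (4 - 66)²) = 1/(29693 + (-62)²) = 1/(29693 + 3844) = 1/33537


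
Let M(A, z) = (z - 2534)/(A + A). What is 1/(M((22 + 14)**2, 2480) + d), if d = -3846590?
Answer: -48/184636321 ≈ -2.5997e-7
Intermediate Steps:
M(A, z) = (-2534 + z)/(2*A) (M(A, z) = (-2534 + z)/((2*A)) = (-2534 + z)*(1/(2*A)) = (-2534 + z)/(2*A))
1/(M((22 + 14)**2, 2480) + d) = 1/((-2534 + 2480)/(2*((22 + 14)**2)) - 3846590) = 1/((1/2)*(-54)/36**2 - 3846590) = 1/((1/2)*(-54)/1296 - 3846590) = 1/((1/2)*(1/1296)*(-54) - 3846590) = 1/(-1/48 - 3846590) = 1/(-184636321/48) = -48/184636321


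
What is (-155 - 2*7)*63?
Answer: -10647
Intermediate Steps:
(-155 - 2*7)*63 = (-155 - 14)*63 = -169*63 = -10647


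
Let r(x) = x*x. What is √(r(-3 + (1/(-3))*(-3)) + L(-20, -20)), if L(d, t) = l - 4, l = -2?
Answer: I*√2 ≈ 1.4142*I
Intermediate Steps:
L(d, t) = -6 (L(d, t) = -2 - 4 = -6)
r(x) = x²
√(r(-3 + (1/(-3))*(-3)) + L(-20, -20)) = √((-3 + (1/(-3))*(-3))² - 6) = √((-3 + (1*(-⅓))*(-3))² - 6) = √((-3 - ⅓*(-3))² - 6) = √((-3 + 1)² - 6) = √((-2)² - 6) = √(4 - 6) = √(-2) = I*√2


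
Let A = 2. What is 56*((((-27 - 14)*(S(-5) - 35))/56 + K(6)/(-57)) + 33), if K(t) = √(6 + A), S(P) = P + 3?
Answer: 3365 - 112*√2/57 ≈ 3362.2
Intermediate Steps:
S(P) = 3 + P
K(t) = 2*√2 (K(t) = √(6 + 2) = √8 = 2*√2)
56*((((-27 - 14)*(S(-5) - 35))/56 + K(6)/(-57)) + 33) = 56*((((-27 - 14)*((3 - 5) - 35))/56 + (2*√2)/(-57)) + 33) = 56*((-41*(-2 - 35)*(1/56) + (2*√2)*(-1/57)) + 33) = 56*((-41*(-37)*(1/56) - 2*√2/57) + 33) = 56*((1517*(1/56) - 2*√2/57) + 33) = 56*((1517/56 - 2*√2/57) + 33) = 56*(3365/56 - 2*√2/57) = 3365 - 112*√2/57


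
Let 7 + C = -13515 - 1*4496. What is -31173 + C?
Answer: -49191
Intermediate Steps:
C = -18018 (C = -7 + (-13515 - 1*4496) = -7 + (-13515 - 4496) = -7 - 18011 = -18018)
-31173 + C = -31173 - 18018 = -49191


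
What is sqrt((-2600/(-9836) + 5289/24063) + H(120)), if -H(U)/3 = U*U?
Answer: I*sqrt(16805559270974700187)/19723639 ≈ 207.84*I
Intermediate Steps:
H(U) = -3*U**2 (H(U) = -3*U*U = -3*U**2)
sqrt((-2600/(-9836) + 5289/24063) + H(120)) = sqrt((-2600/(-9836) + 5289/24063) - 3*120**2) = sqrt((-2600*(-1/9836) + 5289*(1/24063)) - 3*14400) = sqrt((650/2459 + 1763/8021) - 43200) = sqrt(9548867/19723639 - 43200) = sqrt(-852051655933/19723639) = I*sqrt(16805559270974700187)/19723639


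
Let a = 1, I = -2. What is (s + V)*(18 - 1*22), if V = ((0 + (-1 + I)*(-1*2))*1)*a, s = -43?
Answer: 148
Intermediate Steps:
V = 6 (V = ((0 + (-1 - 2)*(-1*2))*1)*1 = ((0 - 3*(-2))*1)*1 = ((0 + 6)*1)*1 = (6*1)*1 = 6*1 = 6)
(s + V)*(18 - 1*22) = (-43 + 6)*(18 - 1*22) = -37*(18 - 22) = -37*(-4) = 148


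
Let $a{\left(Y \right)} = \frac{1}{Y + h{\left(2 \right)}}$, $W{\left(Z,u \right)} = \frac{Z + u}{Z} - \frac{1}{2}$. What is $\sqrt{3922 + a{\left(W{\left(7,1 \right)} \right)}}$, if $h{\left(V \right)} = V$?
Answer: $\frac{2 \sqrt{1342434}}{37} \approx 62.629$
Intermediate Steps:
$W{\left(Z,u \right)} = - \frac{1}{2} + \frac{Z + u}{Z}$ ($W{\left(Z,u \right)} = \frac{Z + u}{Z} - \frac{1}{2} = - \frac{1}{2} + \frac{Z + u}{Z}$)
$a{\left(Y \right)} = \frac{1}{2 + Y}$ ($a{\left(Y \right)} = \frac{1}{Y + 2} = \frac{1}{2 + Y}$)
$\sqrt{3922 + a{\left(W{\left(7,1 \right)} \right)}} = \sqrt{3922 + \frac{1}{2 + \frac{1 + \frac{1}{2} \cdot 7}{7}}} = \sqrt{3922 + \frac{1}{2 + \frac{1 + \frac{7}{2}}{7}}} = \sqrt{3922 + \frac{1}{2 + \frac{1}{7} \cdot \frac{9}{2}}} = \sqrt{3922 + \frac{1}{2 + \frac{9}{14}}} = \sqrt{3922 + \frac{1}{\frac{37}{14}}} = \sqrt{3922 + \frac{14}{37}} = \sqrt{\frac{145128}{37}} = \frac{2 \sqrt{1342434}}{37}$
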